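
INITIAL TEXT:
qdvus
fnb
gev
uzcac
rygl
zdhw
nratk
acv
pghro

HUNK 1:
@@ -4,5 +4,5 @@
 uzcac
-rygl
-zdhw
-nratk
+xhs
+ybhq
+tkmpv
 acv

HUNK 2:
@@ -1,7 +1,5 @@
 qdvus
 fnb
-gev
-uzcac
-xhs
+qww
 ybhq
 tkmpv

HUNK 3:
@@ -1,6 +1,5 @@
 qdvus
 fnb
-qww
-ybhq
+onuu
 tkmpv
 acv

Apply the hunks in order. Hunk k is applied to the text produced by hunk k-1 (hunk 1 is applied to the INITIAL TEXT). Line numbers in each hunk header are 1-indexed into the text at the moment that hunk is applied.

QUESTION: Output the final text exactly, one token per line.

Answer: qdvus
fnb
onuu
tkmpv
acv
pghro

Derivation:
Hunk 1: at line 4 remove [rygl,zdhw,nratk] add [xhs,ybhq,tkmpv] -> 9 lines: qdvus fnb gev uzcac xhs ybhq tkmpv acv pghro
Hunk 2: at line 1 remove [gev,uzcac,xhs] add [qww] -> 7 lines: qdvus fnb qww ybhq tkmpv acv pghro
Hunk 3: at line 1 remove [qww,ybhq] add [onuu] -> 6 lines: qdvus fnb onuu tkmpv acv pghro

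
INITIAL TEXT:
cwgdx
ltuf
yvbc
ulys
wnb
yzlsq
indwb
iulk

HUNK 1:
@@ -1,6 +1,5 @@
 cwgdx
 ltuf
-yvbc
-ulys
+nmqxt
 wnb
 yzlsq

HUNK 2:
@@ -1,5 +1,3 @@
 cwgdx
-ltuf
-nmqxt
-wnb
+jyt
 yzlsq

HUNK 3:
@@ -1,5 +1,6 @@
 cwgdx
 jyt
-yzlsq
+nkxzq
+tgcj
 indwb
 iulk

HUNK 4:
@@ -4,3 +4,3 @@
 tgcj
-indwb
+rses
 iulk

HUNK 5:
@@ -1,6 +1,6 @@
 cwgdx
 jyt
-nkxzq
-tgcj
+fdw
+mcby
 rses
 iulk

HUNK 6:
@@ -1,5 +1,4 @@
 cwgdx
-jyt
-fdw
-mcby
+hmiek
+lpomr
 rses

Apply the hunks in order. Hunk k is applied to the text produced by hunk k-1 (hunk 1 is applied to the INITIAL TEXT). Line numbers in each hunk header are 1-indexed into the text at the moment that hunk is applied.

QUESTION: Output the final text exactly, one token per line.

Answer: cwgdx
hmiek
lpomr
rses
iulk

Derivation:
Hunk 1: at line 1 remove [yvbc,ulys] add [nmqxt] -> 7 lines: cwgdx ltuf nmqxt wnb yzlsq indwb iulk
Hunk 2: at line 1 remove [ltuf,nmqxt,wnb] add [jyt] -> 5 lines: cwgdx jyt yzlsq indwb iulk
Hunk 3: at line 1 remove [yzlsq] add [nkxzq,tgcj] -> 6 lines: cwgdx jyt nkxzq tgcj indwb iulk
Hunk 4: at line 4 remove [indwb] add [rses] -> 6 lines: cwgdx jyt nkxzq tgcj rses iulk
Hunk 5: at line 1 remove [nkxzq,tgcj] add [fdw,mcby] -> 6 lines: cwgdx jyt fdw mcby rses iulk
Hunk 6: at line 1 remove [jyt,fdw,mcby] add [hmiek,lpomr] -> 5 lines: cwgdx hmiek lpomr rses iulk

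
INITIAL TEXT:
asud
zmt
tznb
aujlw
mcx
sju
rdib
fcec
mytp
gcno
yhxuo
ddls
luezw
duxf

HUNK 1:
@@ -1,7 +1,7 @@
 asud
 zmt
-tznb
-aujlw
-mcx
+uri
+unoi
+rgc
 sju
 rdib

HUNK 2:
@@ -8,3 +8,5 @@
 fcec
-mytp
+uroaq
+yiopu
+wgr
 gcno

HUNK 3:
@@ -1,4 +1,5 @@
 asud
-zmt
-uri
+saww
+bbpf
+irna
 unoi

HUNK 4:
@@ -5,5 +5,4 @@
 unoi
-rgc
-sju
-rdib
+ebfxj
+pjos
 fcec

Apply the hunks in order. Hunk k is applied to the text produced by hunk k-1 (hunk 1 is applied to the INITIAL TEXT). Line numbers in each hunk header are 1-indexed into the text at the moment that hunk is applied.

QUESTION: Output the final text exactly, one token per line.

Hunk 1: at line 1 remove [tznb,aujlw,mcx] add [uri,unoi,rgc] -> 14 lines: asud zmt uri unoi rgc sju rdib fcec mytp gcno yhxuo ddls luezw duxf
Hunk 2: at line 8 remove [mytp] add [uroaq,yiopu,wgr] -> 16 lines: asud zmt uri unoi rgc sju rdib fcec uroaq yiopu wgr gcno yhxuo ddls luezw duxf
Hunk 3: at line 1 remove [zmt,uri] add [saww,bbpf,irna] -> 17 lines: asud saww bbpf irna unoi rgc sju rdib fcec uroaq yiopu wgr gcno yhxuo ddls luezw duxf
Hunk 4: at line 5 remove [rgc,sju,rdib] add [ebfxj,pjos] -> 16 lines: asud saww bbpf irna unoi ebfxj pjos fcec uroaq yiopu wgr gcno yhxuo ddls luezw duxf

Answer: asud
saww
bbpf
irna
unoi
ebfxj
pjos
fcec
uroaq
yiopu
wgr
gcno
yhxuo
ddls
luezw
duxf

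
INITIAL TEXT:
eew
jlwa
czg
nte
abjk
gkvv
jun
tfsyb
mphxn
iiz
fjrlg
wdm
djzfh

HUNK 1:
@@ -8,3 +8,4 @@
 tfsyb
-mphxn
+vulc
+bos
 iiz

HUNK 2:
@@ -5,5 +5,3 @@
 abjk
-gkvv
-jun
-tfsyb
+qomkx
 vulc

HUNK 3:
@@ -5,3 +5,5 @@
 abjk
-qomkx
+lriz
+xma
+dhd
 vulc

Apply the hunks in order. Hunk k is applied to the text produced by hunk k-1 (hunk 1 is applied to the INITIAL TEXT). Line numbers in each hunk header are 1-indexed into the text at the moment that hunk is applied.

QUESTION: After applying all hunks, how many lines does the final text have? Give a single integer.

Answer: 14

Derivation:
Hunk 1: at line 8 remove [mphxn] add [vulc,bos] -> 14 lines: eew jlwa czg nte abjk gkvv jun tfsyb vulc bos iiz fjrlg wdm djzfh
Hunk 2: at line 5 remove [gkvv,jun,tfsyb] add [qomkx] -> 12 lines: eew jlwa czg nte abjk qomkx vulc bos iiz fjrlg wdm djzfh
Hunk 3: at line 5 remove [qomkx] add [lriz,xma,dhd] -> 14 lines: eew jlwa czg nte abjk lriz xma dhd vulc bos iiz fjrlg wdm djzfh
Final line count: 14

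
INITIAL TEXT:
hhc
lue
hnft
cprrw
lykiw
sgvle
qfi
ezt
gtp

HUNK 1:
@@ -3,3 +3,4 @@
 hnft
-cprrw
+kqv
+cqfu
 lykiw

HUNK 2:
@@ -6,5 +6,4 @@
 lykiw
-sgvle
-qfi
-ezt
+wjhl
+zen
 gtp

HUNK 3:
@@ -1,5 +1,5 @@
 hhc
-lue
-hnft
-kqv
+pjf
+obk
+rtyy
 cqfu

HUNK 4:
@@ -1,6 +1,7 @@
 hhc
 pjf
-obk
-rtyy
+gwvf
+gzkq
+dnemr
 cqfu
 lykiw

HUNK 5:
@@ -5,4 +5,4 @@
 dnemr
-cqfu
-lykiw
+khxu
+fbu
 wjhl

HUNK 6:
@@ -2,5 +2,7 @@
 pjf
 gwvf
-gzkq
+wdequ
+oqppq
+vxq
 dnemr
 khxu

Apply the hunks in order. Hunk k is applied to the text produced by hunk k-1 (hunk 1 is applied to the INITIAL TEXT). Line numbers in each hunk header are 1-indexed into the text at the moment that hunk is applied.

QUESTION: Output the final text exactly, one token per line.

Answer: hhc
pjf
gwvf
wdequ
oqppq
vxq
dnemr
khxu
fbu
wjhl
zen
gtp

Derivation:
Hunk 1: at line 3 remove [cprrw] add [kqv,cqfu] -> 10 lines: hhc lue hnft kqv cqfu lykiw sgvle qfi ezt gtp
Hunk 2: at line 6 remove [sgvle,qfi,ezt] add [wjhl,zen] -> 9 lines: hhc lue hnft kqv cqfu lykiw wjhl zen gtp
Hunk 3: at line 1 remove [lue,hnft,kqv] add [pjf,obk,rtyy] -> 9 lines: hhc pjf obk rtyy cqfu lykiw wjhl zen gtp
Hunk 4: at line 1 remove [obk,rtyy] add [gwvf,gzkq,dnemr] -> 10 lines: hhc pjf gwvf gzkq dnemr cqfu lykiw wjhl zen gtp
Hunk 5: at line 5 remove [cqfu,lykiw] add [khxu,fbu] -> 10 lines: hhc pjf gwvf gzkq dnemr khxu fbu wjhl zen gtp
Hunk 6: at line 2 remove [gzkq] add [wdequ,oqppq,vxq] -> 12 lines: hhc pjf gwvf wdequ oqppq vxq dnemr khxu fbu wjhl zen gtp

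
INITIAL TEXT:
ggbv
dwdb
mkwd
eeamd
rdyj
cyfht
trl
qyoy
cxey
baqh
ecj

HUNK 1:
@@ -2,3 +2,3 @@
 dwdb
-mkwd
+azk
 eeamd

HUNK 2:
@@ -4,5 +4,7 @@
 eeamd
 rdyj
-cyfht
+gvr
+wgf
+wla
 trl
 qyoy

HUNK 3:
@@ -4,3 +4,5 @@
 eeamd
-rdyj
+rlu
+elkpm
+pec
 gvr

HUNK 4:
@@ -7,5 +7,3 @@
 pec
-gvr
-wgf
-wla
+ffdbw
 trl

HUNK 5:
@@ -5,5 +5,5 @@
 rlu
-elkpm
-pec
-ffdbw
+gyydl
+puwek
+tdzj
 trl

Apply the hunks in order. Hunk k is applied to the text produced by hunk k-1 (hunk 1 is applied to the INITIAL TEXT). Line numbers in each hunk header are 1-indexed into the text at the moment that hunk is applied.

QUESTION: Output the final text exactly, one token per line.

Answer: ggbv
dwdb
azk
eeamd
rlu
gyydl
puwek
tdzj
trl
qyoy
cxey
baqh
ecj

Derivation:
Hunk 1: at line 2 remove [mkwd] add [azk] -> 11 lines: ggbv dwdb azk eeamd rdyj cyfht trl qyoy cxey baqh ecj
Hunk 2: at line 4 remove [cyfht] add [gvr,wgf,wla] -> 13 lines: ggbv dwdb azk eeamd rdyj gvr wgf wla trl qyoy cxey baqh ecj
Hunk 3: at line 4 remove [rdyj] add [rlu,elkpm,pec] -> 15 lines: ggbv dwdb azk eeamd rlu elkpm pec gvr wgf wla trl qyoy cxey baqh ecj
Hunk 4: at line 7 remove [gvr,wgf,wla] add [ffdbw] -> 13 lines: ggbv dwdb azk eeamd rlu elkpm pec ffdbw trl qyoy cxey baqh ecj
Hunk 5: at line 5 remove [elkpm,pec,ffdbw] add [gyydl,puwek,tdzj] -> 13 lines: ggbv dwdb azk eeamd rlu gyydl puwek tdzj trl qyoy cxey baqh ecj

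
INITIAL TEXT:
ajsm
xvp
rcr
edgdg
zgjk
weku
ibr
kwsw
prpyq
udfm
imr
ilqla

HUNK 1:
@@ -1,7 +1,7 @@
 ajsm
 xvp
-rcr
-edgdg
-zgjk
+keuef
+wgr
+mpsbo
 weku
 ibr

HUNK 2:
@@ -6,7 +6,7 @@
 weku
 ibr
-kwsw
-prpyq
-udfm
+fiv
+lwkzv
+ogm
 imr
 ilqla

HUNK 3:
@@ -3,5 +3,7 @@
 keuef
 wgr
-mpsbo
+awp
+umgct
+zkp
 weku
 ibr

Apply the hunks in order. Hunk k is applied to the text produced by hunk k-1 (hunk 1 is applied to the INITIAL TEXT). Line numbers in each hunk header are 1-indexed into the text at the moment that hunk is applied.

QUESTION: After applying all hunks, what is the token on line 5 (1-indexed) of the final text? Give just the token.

Hunk 1: at line 1 remove [rcr,edgdg,zgjk] add [keuef,wgr,mpsbo] -> 12 lines: ajsm xvp keuef wgr mpsbo weku ibr kwsw prpyq udfm imr ilqla
Hunk 2: at line 6 remove [kwsw,prpyq,udfm] add [fiv,lwkzv,ogm] -> 12 lines: ajsm xvp keuef wgr mpsbo weku ibr fiv lwkzv ogm imr ilqla
Hunk 3: at line 3 remove [mpsbo] add [awp,umgct,zkp] -> 14 lines: ajsm xvp keuef wgr awp umgct zkp weku ibr fiv lwkzv ogm imr ilqla
Final line 5: awp

Answer: awp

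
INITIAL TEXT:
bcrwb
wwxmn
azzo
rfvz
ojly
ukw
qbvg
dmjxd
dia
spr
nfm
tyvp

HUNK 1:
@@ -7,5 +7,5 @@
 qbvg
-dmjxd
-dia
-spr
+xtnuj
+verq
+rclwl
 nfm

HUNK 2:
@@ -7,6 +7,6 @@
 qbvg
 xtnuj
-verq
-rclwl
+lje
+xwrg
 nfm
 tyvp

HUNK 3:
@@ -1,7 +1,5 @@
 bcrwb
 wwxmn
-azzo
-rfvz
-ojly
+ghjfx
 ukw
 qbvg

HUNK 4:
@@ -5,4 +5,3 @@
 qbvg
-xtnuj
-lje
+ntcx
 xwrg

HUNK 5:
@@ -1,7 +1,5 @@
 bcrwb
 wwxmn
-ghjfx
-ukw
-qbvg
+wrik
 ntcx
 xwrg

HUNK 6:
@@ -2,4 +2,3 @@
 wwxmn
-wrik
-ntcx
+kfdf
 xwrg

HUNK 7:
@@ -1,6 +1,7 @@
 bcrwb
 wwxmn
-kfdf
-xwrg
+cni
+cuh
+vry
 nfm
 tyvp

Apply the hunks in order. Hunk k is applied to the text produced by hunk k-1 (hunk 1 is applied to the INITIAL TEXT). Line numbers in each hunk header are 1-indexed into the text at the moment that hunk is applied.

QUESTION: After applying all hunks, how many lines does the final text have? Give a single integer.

Hunk 1: at line 7 remove [dmjxd,dia,spr] add [xtnuj,verq,rclwl] -> 12 lines: bcrwb wwxmn azzo rfvz ojly ukw qbvg xtnuj verq rclwl nfm tyvp
Hunk 2: at line 7 remove [verq,rclwl] add [lje,xwrg] -> 12 lines: bcrwb wwxmn azzo rfvz ojly ukw qbvg xtnuj lje xwrg nfm tyvp
Hunk 3: at line 1 remove [azzo,rfvz,ojly] add [ghjfx] -> 10 lines: bcrwb wwxmn ghjfx ukw qbvg xtnuj lje xwrg nfm tyvp
Hunk 4: at line 5 remove [xtnuj,lje] add [ntcx] -> 9 lines: bcrwb wwxmn ghjfx ukw qbvg ntcx xwrg nfm tyvp
Hunk 5: at line 1 remove [ghjfx,ukw,qbvg] add [wrik] -> 7 lines: bcrwb wwxmn wrik ntcx xwrg nfm tyvp
Hunk 6: at line 2 remove [wrik,ntcx] add [kfdf] -> 6 lines: bcrwb wwxmn kfdf xwrg nfm tyvp
Hunk 7: at line 1 remove [kfdf,xwrg] add [cni,cuh,vry] -> 7 lines: bcrwb wwxmn cni cuh vry nfm tyvp
Final line count: 7

Answer: 7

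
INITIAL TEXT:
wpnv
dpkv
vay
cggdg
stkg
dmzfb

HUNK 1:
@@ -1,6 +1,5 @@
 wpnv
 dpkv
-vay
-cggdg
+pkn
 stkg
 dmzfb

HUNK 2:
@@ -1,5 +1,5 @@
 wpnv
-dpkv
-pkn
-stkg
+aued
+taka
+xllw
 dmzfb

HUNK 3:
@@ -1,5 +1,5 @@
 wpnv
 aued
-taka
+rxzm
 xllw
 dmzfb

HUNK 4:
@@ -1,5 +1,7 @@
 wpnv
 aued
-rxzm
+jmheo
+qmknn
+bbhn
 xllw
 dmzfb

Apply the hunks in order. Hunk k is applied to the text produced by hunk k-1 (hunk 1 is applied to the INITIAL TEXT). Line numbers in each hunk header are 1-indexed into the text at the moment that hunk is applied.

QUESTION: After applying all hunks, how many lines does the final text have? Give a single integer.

Answer: 7

Derivation:
Hunk 1: at line 1 remove [vay,cggdg] add [pkn] -> 5 lines: wpnv dpkv pkn stkg dmzfb
Hunk 2: at line 1 remove [dpkv,pkn,stkg] add [aued,taka,xllw] -> 5 lines: wpnv aued taka xllw dmzfb
Hunk 3: at line 1 remove [taka] add [rxzm] -> 5 lines: wpnv aued rxzm xllw dmzfb
Hunk 4: at line 1 remove [rxzm] add [jmheo,qmknn,bbhn] -> 7 lines: wpnv aued jmheo qmknn bbhn xllw dmzfb
Final line count: 7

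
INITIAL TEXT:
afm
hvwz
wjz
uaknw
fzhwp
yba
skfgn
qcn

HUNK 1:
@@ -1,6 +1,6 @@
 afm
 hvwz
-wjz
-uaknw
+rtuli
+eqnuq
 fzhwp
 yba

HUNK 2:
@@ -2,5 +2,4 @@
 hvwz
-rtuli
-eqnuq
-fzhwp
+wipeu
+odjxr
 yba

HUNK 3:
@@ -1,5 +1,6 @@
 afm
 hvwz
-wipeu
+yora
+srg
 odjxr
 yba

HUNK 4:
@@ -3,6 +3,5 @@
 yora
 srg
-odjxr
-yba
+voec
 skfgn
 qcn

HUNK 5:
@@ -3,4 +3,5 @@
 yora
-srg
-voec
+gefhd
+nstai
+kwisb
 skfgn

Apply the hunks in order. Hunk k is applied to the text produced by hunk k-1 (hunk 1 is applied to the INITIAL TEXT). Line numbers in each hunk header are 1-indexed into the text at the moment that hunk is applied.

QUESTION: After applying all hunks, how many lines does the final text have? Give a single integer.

Hunk 1: at line 1 remove [wjz,uaknw] add [rtuli,eqnuq] -> 8 lines: afm hvwz rtuli eqnuq fzhwp yba skfgn qcn
Hunk 2: at line 2 remove [rtuli,eqnuq,fzhwp] add [wipeu,odjxr] -> 7 lines: afm hvwz wipeu odjxr yba skfgn qcn
Hunk 3: at line 1 remove [wipeu] add [yora,srg] -> 8 lines: afm hvwz yora srg odjxr yba skfgn qcn
Hunk 4: at line 3 remove [odjxr,yba] add [voec] -> 7 lines: afm hvwz yora srg voec skfgn qcn
Hunk 5: at line 3 remove [srg,voec] add [gefhd,nstai,kwisb] -> 8 lines: afm hvwz yora gefhd nstai kwisb skfgn qcn
Final line count: 8

Answer: 8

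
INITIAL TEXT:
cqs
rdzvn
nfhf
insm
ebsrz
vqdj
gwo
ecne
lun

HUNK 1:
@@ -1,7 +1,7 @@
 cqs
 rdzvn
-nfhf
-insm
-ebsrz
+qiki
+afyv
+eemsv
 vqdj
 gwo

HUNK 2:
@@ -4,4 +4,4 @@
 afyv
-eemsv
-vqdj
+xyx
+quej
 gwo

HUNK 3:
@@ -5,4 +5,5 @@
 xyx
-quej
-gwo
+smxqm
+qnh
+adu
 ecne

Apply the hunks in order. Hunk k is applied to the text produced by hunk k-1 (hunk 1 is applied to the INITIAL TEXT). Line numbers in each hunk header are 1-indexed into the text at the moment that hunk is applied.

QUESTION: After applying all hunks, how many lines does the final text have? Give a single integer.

Hunk 1: at line 1 remove [nfhf,insm,ebsrz] add [qiki,afyv,eemsv] -> 9 lines: cqs rdzvn qiki afyv eemsv vqdj gwo ecne lun
Hunk 2: at line 4 remove [eemsv,vqdj] add [xyx,quej] -> 9 lines: cqs rdzvn qiki afyv xyx quej gwo ecne lun
Hunk 3: at line 5 remove [quej,gwo] add [smxqm,qnh,adu] -> 10 lines: cqs rdzvn qiki afyv xyx smxqm qnh adu ecne lun
Final line count: 10

Answer: 10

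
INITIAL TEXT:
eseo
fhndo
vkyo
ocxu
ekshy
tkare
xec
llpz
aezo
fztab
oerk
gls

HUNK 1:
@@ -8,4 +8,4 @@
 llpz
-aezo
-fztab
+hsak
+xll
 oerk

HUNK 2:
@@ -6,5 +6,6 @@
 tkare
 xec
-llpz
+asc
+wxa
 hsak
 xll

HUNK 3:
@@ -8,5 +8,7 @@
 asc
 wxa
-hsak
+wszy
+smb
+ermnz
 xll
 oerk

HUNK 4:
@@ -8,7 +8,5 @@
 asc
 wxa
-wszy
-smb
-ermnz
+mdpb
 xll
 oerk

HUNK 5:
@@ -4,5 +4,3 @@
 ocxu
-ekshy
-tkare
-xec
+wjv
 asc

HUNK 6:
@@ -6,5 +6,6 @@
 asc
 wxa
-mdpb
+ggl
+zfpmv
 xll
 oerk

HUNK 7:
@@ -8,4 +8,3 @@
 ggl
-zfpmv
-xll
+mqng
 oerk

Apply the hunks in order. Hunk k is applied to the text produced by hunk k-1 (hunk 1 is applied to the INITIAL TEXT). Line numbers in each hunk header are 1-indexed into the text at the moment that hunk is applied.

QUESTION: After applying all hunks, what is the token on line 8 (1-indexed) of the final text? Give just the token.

Answer: ggl

Derivation:
Hunk 1: at line 8 remove [aezo,fztab] add [hsak,xll] -> 12 lines: eseo fhndo vkyo ocxu ekshy tkare xec llpz hsak xll oerk gls
Hunk 2: at line 6 remove [llpz] add [asc,wxa] -> 13 lines: eseo fhndo vkyo ocxu ekshy tkare xec asc wxa hsak xll oerk gls
Hunk 3: at line 8 remove [hsak] add [wszy,smb,ermnz] -> 15 lines: eseo fhndo vkyo ocxu ekshy tkare xec asc wxa wszy smb ermnz xll oerk gls
Hunk 4: at line 8 remove [wszy,smb,ermnz] add [mdpb] -> 13 lines: eseo fhndo vkyo ocxu ekshy tkare xec asc wxa mdpb xll oerk gls
Hunk 5: at line 4 remove [ekshy,tkare,xec] add [wjv] -> 11 lines: eseo fhndo vkyo ocxu wjv asc wxa mdpb xll oerk gls
Hunk 6: at line 6 remove [mdpb] add [ggl,zfpmv] -> 12 lines: eseo fhndo vkyo ocxu wjv asc wxa ggl zfpmv xll oerk gls
Hunk 7: at line 8 remove [zfpmv,xll] add [mqng] -> 11 lines: eseo fhndo vkyo ocxu wjv asc wxa ggl mqng oerk gls
Final line 8: ggl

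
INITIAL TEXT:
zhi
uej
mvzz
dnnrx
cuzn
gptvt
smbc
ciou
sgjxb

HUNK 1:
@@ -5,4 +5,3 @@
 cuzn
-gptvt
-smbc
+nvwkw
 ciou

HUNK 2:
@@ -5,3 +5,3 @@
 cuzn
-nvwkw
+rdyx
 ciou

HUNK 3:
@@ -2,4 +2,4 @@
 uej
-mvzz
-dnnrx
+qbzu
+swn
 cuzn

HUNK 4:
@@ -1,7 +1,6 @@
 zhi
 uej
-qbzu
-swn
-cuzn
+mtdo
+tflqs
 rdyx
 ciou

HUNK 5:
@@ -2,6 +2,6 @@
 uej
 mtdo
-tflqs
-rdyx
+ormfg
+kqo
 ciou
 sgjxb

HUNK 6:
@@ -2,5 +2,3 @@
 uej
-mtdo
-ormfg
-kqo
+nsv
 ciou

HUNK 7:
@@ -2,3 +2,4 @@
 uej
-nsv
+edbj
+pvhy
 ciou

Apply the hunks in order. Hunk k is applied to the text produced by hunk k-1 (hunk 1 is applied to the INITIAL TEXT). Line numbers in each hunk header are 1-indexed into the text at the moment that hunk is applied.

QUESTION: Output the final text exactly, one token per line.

Answer: zhi
uej
edbj
pvhy
ciou
sgjxb

Derivation:
Hunk 1: at line 5 remove [gptvt,smbc] add [nvwkw] -> 8 lines: zhi uej mvzz dnnrx cuzn nvwkw ciou sgjxb
Hunk 2: at line 5 remove [nvwkw] add [rdyx] -> 8 lines: zhi uej mvzz dnnrx cuzn rdyx ciou sgjxb
Hunk 3: at line 2 remove [mvzz,dnnrx] add [qbzu,swn] -> 8 lines: zhi uej qbzu swn cuzn rdyx ciou sgjxb
Hunk 4: at line 1 remove [qbzu,swn,cuzn] add [mtdo,tflqs] -> 7 lines: zhi uej mtdo tflqs rdyx ciou sgjxb
Hunk 5: at line 2 remove [tflqs,rdyx] add [ormfg,kqo] -> 7 lines: zhi uej mtdo ormfg kqo ciou sgjxb
Hunk 6: at line 2 remove [mtdo,ormfg,kqo] add [nsv] -> 5 lines: zhi uej nsv ciou sgjxb
Hunk 7: at line 2 remove [nsv] add [edbj,pvhy] -> 6 lines: zhi uej edbj pvhy ciou sgjxb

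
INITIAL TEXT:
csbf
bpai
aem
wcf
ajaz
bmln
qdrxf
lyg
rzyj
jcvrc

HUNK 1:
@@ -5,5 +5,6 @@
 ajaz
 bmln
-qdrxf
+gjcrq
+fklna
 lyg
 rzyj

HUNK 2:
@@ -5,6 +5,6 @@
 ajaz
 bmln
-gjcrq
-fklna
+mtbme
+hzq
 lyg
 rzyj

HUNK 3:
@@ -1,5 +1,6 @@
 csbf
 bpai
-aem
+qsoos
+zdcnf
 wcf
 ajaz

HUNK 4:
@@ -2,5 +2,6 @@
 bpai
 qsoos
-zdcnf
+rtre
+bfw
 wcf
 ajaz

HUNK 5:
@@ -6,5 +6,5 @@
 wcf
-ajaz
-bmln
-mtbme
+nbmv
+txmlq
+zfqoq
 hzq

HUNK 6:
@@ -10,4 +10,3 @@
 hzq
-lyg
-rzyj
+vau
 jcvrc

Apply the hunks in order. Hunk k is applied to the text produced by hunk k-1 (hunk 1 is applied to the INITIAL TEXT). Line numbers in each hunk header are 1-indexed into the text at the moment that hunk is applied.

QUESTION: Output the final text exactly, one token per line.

Answer: csbf
bpai
qsoos
rtre
bfw
wcf
nbmv
txmlq
zfqoq
hzq
vau
jcvrc

Derivation:
Hunk 1: at line 5 remove [qdrxf] add [gjcrq,fklna] -> 11 lines: csbf bpai aem wcf ajaz bmln gjcrq fklna lyg rzyj jcvrc
Hunk 2: at line 5 remove [gjcrq,fklna] add [mtbme,hzq] -> 11 lines: csbf bpai aem wcf ajaz bmln mtbme hzq lyg rzyj jcvrc
Hunk 3: at line 1 remove [aem] add [qsoos,zdcnf] -> 12 lines: csbf bpai qsoos zdcnf wcf ajaz bmln mtbme hzq lyg rzyj jcvrc
Hunk 4: at line 2 remove [zdcnf] add [rtre,bfw] -> 13 lines: csbf bpai qsoos rtre bfw wcf ajaz bmln mtbme hzq lyg rzyj jcvrc
Hunk 5: at line 6 remove [ajaz,bmln,mtbme] add [nbmv,txmlq,zfqoq] -> 13 lines: csbf bpai qsoos rtre bfw wcf nbmv txmlq zfqoq hzq lyg rzyj jcvrc
Hunk 6: at line 10 remove [lyg,rzyj] add [vau] -> 12 lines: csbf bpai qsoos rtre bfw wcf nbmv txmlq zfqoq hzq vau jcvrc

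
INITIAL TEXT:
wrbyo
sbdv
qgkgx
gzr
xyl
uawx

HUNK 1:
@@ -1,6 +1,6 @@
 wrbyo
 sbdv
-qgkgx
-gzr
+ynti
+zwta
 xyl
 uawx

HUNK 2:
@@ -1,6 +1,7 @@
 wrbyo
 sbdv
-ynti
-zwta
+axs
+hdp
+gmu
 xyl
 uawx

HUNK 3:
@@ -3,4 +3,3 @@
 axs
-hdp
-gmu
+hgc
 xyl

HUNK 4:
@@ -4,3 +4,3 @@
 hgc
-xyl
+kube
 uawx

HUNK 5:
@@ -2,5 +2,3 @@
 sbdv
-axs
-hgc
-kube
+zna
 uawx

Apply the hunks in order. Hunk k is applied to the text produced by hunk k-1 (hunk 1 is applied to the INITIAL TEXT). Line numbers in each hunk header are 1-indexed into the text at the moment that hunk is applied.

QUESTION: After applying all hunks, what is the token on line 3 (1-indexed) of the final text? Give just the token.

Hunk 1: at line 1 remove [qgkgx,gzr] add [ynti,zwta] -> 6 lines: wrbyo sbdv ynti zwta xyl uawx
Hunk 2: at line 1 remove [ynti,zwta] add [axs,hdp,gmu] -> 7 lines: wrbyo sbdv axs hdp gmu xyl uawx
Hunk 3: at line 3 remove [hdp,gmu] add [hgc] -> 6 lines: wrbyo sbdv axs hgc xyl uawx
Hunk 4: at line 4 remove [xyl] add [kube] -> 6 lines: wrbyo sbdv axs hgc kube uawx
Hunk 5: at line 2 remove [axs,hgc,kube] add [zna] -> 4 lines: wrbyo sbdv zna uawx
Final line 3: zna

Answer: zna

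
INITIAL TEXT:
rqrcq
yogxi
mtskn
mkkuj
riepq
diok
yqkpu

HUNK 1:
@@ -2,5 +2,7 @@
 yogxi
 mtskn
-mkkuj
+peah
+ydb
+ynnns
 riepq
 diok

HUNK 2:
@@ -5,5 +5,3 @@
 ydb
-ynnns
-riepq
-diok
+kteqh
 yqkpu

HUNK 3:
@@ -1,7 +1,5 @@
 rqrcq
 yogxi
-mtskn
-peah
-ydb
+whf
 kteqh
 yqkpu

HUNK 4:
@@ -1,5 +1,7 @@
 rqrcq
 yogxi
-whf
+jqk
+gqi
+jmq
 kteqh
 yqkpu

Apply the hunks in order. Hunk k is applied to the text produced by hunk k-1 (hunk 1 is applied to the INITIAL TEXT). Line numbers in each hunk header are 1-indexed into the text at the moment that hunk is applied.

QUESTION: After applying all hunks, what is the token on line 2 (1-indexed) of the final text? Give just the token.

Answer: yogxi

Derivation:
Hunk 1: at line 2 remove [mkkuj] add [peah,ydb,ynnns] -> 9 lines: rqrcq yogxi mtskn peah ydb ynnns riepq diok yqkpu
Hunk 2: at line 5 remove [ynnns,riepq,diok] add [kteqh] -> 7 lines: rqrcq yogxi mtskn peah ydb kteqh yqkpu
Hunk 3: at line 1 remove [mtskn,peah,ydb] add [whf] -> 5 lines: rqrcq yogxi whf kteqh yqkpu
Hunk 4: at line 1 remove [whf] add [jqk,gqi,jmq] -> 7 lines: rqrcq yogxi jqk gqi jmq kteqh yqkpu
Final line 2: yogxi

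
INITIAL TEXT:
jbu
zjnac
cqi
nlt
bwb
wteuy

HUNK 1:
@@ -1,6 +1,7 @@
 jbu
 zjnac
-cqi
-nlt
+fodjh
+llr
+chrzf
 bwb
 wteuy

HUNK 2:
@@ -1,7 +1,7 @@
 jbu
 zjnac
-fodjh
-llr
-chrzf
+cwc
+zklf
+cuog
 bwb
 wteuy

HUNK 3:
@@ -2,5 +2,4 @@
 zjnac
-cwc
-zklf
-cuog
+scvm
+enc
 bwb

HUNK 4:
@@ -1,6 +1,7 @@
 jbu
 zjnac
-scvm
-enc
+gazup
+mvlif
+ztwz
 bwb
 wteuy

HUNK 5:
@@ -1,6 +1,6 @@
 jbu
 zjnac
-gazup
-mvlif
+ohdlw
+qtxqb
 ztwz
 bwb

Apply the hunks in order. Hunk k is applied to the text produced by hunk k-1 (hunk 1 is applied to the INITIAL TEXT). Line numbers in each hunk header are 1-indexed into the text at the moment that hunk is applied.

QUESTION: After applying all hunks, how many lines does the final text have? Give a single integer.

Answer: 7

Derivation:
Hunk 1: at line 1 remove [cqi,nlt] add [fodjh,llr,chrzf] -> 7 lines: jbu zjnac fodjh llr chrzf bwb wteuy
Hunk 2: at line 1 remove [fodjh,llr,chrzf] add [cwc,zklf,cuog] -> 7 lines: jbu zjnac cwc zklf cuog bwb wteuy
Hunk 3: at line 2 remove [cwc,zklf,cuog] add [scvm,enc] -> 6 lines: jbu zjnac scvm enc bwb wteuy
Hunk 4: at line 1 remove [scvm,enc] add [gazup,mvlif,ztwz] -> 7 lines: jbu zjnac gazup mvlif ztwz bwb wteuy
Hunk 5: at line 1 remove [gazup,mvlif] add [ohdlw,qtxqb] -> 7 lines: jbu zjnac ohdlw qtxqb ztwz bwb wteuy
Final line count: 7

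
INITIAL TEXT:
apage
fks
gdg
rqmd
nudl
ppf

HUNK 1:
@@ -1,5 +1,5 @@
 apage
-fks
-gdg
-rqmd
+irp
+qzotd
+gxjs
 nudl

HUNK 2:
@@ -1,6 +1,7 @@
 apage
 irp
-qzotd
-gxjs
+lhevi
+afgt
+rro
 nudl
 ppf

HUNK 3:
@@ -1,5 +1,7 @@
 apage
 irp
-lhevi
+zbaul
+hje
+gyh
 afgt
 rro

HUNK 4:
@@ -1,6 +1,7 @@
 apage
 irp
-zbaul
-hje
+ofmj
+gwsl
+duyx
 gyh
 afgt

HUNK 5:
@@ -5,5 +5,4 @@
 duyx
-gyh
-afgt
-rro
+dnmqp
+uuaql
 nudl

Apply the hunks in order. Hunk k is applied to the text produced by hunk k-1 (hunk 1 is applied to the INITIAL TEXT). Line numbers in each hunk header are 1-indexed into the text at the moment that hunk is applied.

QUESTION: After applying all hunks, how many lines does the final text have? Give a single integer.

Hunk 1: at line 1 remove [fks,gdg,rqmd] add [irp,qzotd,gxjs] -> 6 lines: apage irp qzotd gxjs nudl ppf
Hunk 2: at line 1 remove [qzotd,gxjs] add [lhevi,afgt,rro] -> 7 lines: apage irp lhevi afgt rro nudl ppf
Hunk 3: at line 1 remove [lhevi] add [zbaul,hje,gyh] -> 9 lines: apage irp zbaul hje gyh afgt rro nudl ppf
Hunk 4: at line 1 remove [zbaul,hje] add [ofmj,gwsl,duyx] -> 10 lines: apage irp ofmj gwsl duyx gyh afgt rro nudl ppf
Hunk 5: at line 5 remove [gyh,afgt,rro] add [dnmqp,uuaql] -> 9 lines: apage irp ofmj gwsl duyx dnmqp uuaql nudl ppf
Final line count: 9

Answer: 9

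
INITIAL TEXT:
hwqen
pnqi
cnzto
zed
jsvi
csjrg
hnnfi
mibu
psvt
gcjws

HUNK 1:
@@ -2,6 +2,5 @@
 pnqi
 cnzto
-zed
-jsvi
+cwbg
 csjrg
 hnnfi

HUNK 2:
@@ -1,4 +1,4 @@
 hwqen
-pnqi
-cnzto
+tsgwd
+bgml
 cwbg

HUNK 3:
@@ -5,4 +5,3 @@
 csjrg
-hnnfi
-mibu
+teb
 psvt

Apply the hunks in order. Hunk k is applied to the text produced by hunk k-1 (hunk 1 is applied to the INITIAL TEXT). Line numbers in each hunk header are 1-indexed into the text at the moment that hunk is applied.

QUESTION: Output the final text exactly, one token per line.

Hunk 1: at line 2 remove [zed,jsvi] add [cwbg] -> 9 lines: hwqen pnqi cnzto cwbg csjrg hnnfi mibu psvt gcjws
Hunk 2: at line 1 remove [pnqi,cnzto] add [tsgwd,bgml] -> 9 lines: hwqen tsgwd bgml cwbg csjrg hnnfi mibu psvt gcjws
Hunk 3: at line 5 remove [hnnfi,mibu] add [teb] -> 8 lines: hwqen tsgwd bgml cwbg csjrg teb psvt gcjws

Answer: hwqen
tsgwd
bgml
cwbg
csjrg
teb
psvt
gcjws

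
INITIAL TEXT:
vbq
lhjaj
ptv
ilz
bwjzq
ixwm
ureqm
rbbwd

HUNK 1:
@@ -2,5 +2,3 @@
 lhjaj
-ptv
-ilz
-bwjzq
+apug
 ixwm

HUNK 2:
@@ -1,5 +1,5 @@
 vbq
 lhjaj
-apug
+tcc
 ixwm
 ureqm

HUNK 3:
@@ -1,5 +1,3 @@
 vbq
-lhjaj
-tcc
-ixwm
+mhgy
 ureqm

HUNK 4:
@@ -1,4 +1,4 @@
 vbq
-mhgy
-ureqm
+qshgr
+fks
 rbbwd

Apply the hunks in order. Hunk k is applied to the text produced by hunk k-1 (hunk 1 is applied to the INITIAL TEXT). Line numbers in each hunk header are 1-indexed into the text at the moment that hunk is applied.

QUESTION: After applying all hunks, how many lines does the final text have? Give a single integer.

Answer: 4

Derivation:
Hunk 1: at line 2 remove [ptv,ilz,bwjzq] add [apug] -> 6 lines: vbq lhjaj apug ixwm ureqm rbbwd
Hunk 2: at line 1 remove [apug] add [tcc] -> 6 lines: vbq lhjaj tcc ixwm ureqm rbbwd
Hunk 3: at line 1 remove [lhjaj,tcc,ixwm] add [mhgy] -> 4 lines: vbq mhgy ureqm rbbwd
Hunk 4: at line 1 remove [mhgy,ureqm] add [qshgr,fks] -> 4 lines: vbq qshgr fks rbbwd
Final line count: 4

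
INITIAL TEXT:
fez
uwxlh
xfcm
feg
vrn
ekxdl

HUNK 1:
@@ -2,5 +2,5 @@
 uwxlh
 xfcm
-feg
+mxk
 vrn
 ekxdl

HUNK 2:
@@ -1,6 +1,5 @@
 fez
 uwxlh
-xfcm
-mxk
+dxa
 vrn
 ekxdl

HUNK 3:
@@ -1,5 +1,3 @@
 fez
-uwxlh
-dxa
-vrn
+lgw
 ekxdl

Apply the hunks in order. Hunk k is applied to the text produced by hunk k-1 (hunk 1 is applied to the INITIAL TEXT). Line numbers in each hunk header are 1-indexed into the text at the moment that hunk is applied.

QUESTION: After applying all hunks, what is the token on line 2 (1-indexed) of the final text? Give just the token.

Hunk 1: at line 2 remove [feg] add [mxk] -> 6 lines: fez uwxlh xfcm mxk vrn ekxdl
Hunk 2: at line 1 remove [xfcm,mxk] add [dxa] -> 5 lines: fez uwxlh dxa vrn ekxdl
Hunk 3: at line 1 remove [uwxlh,dxa,vrn] add [lgw] -> 3 lines: fez lgw ekxdl
Final line 2: lgw

Answer: lgw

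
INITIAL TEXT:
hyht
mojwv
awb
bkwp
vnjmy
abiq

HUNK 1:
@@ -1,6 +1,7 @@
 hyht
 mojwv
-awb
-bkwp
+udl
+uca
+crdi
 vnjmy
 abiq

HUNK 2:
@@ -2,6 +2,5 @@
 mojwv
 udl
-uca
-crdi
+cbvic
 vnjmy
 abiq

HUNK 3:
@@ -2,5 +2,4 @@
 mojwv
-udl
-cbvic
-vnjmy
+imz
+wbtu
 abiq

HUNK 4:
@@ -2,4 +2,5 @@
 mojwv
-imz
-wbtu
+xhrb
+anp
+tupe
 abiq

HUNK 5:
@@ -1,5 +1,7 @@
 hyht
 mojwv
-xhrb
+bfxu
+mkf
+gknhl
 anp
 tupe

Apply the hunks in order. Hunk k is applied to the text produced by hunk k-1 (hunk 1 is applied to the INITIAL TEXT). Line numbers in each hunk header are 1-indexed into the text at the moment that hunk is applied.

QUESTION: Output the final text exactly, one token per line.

Hunk 1: at line 1 remove [awb,bkwp] add [udl,uca,crdi] -> 7 lines: hyht mojwv udl uca crdi vnjmy abiq
Hunk 2: at line 2 remove [uca,crdi] add [cbvic] -> 6 lines: hyht mojwv udl cbvic vnjmy abiq
Hunk 3: at line 2 remove [udl,cbvic,vnjmy] add [imz,wbtu] -> 5 lines: hyht mojwv imz wbtu abiq
Hunk 4: at line 2 remove [imz,wbtu] add [xhrb,anp,tupe] -> 6 lines: hyht mojwv xhrb anp tupe abiq
Hunk 5: at line 1 remove [xhrb] add [bfxu,mkf,gknhl] -> 8 lines: hyht mojwv bfxu mkf gknhl anp tupe abiq

Answer: hyht
mojwv
bfxu
mkf
gknhl
anp
tupe
abiq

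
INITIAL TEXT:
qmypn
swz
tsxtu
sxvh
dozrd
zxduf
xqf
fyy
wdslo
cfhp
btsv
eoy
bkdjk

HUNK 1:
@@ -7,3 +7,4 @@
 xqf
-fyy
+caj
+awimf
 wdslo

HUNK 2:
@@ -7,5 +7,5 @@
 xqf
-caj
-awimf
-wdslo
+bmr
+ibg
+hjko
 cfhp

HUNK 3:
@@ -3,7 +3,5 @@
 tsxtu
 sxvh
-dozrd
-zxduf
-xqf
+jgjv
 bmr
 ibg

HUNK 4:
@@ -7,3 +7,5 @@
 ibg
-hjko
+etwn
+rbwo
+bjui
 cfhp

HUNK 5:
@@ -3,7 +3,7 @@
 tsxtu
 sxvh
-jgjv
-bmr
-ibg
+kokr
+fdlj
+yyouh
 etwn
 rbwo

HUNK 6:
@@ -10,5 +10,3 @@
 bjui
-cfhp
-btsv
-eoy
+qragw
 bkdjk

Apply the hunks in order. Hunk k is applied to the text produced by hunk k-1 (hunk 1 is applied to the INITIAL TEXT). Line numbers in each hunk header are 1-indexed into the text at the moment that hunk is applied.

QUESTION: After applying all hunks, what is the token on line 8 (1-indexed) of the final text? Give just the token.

Answer: etwn

Derivation:
Hunk 1: at line 7 remove [fyy] add [caj,awimf] -> 14 lines: qmypn swz tsxtu sxvh dozrd zxduf xqf caj awimf wdslo cfhp btsv eoy bkdjk
Hunk 2: at line 7 remove [caj,awimf,wdslo] add [bmr,ibg,hjko] -> 14 lines: qmypn swz tsxtu sxvh dozrd zxduf xqf bmr ibg hjko cfhp btsv eoy bkdjk
Hunk 3: at line 3 remove [dozrd,zxduf,xqf] add [jgjv] -> 12 lines: qmypn swz tsxtu sxvh jgjv bmr ibg hjko cfhp btsv eoy bkdjk
Hunk 4: at line 7 remove [hjko] add [etwn,rbwo,bjui] -> 14 lines: qmypn swz tsxtu sxvh jgjv bmr ibg etwn rbwo bjui cfhp btsv eoy bkdjk
Hunk 5: at line 3 remove [jgjv,bmr,ibg] add [kokr,fdlj,yyouh] -> 14 lines: qmypn swz tsxtu sxvh kokr fdlj yyouh etwn rbwo bjui cfhp btsv eoy bkdjk
Hunk 6: at line 10 remove [cfhp,btsv,eoy] add [qragw] -> 12 lines: qmypn swz tsxtu sxvh kokr fdlj yyouh etwn rbwo bjui qragw bkdjk
Final line 8: etwn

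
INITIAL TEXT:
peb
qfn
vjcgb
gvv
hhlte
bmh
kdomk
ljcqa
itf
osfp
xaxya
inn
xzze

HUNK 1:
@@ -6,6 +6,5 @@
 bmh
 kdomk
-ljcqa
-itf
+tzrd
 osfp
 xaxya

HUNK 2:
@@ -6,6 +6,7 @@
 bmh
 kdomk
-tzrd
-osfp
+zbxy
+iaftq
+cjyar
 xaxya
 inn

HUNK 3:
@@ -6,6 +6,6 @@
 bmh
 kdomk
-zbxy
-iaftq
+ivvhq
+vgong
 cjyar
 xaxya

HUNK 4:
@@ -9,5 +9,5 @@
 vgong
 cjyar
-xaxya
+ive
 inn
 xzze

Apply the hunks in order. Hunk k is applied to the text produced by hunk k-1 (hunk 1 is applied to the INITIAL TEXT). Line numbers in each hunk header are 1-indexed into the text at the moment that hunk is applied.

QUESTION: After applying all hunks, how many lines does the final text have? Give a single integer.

Answer: 13

Derivation:
Hunk 1: at line 6 remove [ljcqa,itf] add [tzrd] -> 12 lines: peb qfn vjcgb gvv hhlte bmh kdomk tzrd osfp xaxya inn xzze
Hunk 2: at line 6 remove [tzrd,osfp] add [zbxy,iaftq,cjyar] -> 13 lines: peb qfn vjcgb gvv hhlte bmh kdomk zbxy iaftq cjyar xaxya inn xzze
Hunk 3: at line 6 remove [zbxy,iaftq] add [ivvhq,vgong] -> 13 lines: peb qfn vjcgb gvv hhlte bmh kdomk ivvhq vgong cjyar xaxya inn xzze
Hunk 4: at line 9 remove [xaxya] add [ive] -> 13 lines: peb qfn vjcgb gvv hhlte bmh kdomk ivvhq vgong cjyar ive inn xzze
Final line count: 13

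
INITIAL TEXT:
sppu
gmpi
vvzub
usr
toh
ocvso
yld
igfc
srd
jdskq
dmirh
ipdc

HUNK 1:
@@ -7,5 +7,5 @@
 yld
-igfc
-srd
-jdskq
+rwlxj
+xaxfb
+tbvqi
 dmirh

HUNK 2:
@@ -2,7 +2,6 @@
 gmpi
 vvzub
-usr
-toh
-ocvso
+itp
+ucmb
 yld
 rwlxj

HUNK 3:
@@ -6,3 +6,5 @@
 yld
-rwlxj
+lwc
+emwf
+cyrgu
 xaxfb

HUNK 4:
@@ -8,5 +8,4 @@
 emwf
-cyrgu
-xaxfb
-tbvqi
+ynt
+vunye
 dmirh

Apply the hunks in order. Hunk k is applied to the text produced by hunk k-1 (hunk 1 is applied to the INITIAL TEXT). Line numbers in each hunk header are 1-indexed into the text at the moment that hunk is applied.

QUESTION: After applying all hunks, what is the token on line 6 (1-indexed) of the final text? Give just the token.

Answer: yld

Derivation:
Hunk 1: at line 7 remove [igfc,srd,jdskq] add [rwlxj,xaxfb,tbvqi] -> 12 lines: sppu gmpi vvzub usr toh ocvso yld rwlxj xaxfb tbvqi dmirh ipdc
Hunk 2: at line 2 remove [usr,toh,ocvso] add [itp,ucmb] -> 11 lines: sppu gmpi vvzub itp ucmb yld rwlxj xaxfb tbvqi dmirh ipdc
Hunk 3: at line 6 remove [rwlxj] add [lwc,emwf,cyrgu] -> 13 lines: sppu gmpi vvzub itp ucmb yld lwc emwf cyrgu xaxfb tbvqi dmirh ipdc
Hunk 4: at line 8 remove [cyrgu,xaxfb,tbvqi] add [ynt,vunye] -> 12 lines: sppu gmpi vvzub itp ucmb yld lwc emwf ynt vunye dmirh ipdc
Final line 6: yld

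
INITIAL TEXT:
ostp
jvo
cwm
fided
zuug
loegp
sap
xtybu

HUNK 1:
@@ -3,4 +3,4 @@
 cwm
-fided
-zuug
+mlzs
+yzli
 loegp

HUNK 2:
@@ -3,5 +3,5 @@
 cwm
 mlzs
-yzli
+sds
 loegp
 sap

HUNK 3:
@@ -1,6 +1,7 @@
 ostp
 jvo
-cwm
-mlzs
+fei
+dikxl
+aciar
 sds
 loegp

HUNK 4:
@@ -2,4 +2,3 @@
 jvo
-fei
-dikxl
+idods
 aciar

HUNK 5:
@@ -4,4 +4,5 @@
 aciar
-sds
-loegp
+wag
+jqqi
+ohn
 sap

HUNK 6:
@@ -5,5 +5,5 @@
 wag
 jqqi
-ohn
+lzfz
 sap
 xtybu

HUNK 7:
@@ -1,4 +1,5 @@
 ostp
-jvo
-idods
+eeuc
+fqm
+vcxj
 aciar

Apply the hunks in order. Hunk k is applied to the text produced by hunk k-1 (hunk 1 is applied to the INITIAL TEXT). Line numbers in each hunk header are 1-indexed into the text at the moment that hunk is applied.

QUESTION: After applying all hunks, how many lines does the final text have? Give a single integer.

Hunk 1: at line 3 remove [fided,zuug] add [mlzs,yzli] -> 8 lines: ostp jvo cwm mlzs yzli loegp sap xtybu
Hunk 2: at line 3 remove [yzli] add [sds] -> 8 lines: ostp jvo cwm mlzs sds loegp sap xtybu
Hunk 3: at line 1 remove [cwm,mlzs] add [fei,dikxl,aciar] -> 9 lines: ostp jvo fei dikxl aciar sds loegp sap xtybu
Hunk 4: at line 2 remove [fei,dikxl] add [idods] -> 8 lines: ostp jvo idods aciar sds loegp sap xtybu
Hunk 5: at line 4 remove [sds,loegp] add [wag,jqqi,ohn] -> 9 lines: ostp jvo idods aciar wag jqqi ohn sap xtybu
Hunk 6: at line 5 remove [ohn] add [lzfz] -> 9 lines: ostp jvo idods aciar wag jqqi lzfz sap xtybu
Hunk 7: at line 1 remove [jvo,idods] add [eeuc,fqm,vcxj] -> 10 lines: ostp eeuc fqm vcxj aciar wag jqqi lzfz sap xtybu
Final line count: 10

Answer: 10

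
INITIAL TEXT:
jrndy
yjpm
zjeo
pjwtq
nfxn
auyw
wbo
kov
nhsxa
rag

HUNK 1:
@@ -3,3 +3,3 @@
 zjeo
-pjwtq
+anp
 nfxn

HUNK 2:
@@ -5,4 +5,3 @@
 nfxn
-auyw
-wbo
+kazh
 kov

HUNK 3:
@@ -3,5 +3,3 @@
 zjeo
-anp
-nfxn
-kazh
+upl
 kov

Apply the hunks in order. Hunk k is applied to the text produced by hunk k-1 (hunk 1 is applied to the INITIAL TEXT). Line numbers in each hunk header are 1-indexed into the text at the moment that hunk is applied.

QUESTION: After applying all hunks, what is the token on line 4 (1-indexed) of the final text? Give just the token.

Hunk 1: at line 3 remove [pjwtq] add [anp] -> 10 lines: jrndy yjpm zjeo anp nfxn auyw wbo kov nhsxa rag
Hunk 2: at line 5 remove [auyw,wbo] add [kazh] -> 9 lines: jrndy yjpm zjeo anp nfxn kazh kov nhsxa rag
Hunk 3: at line 3 remove [anp,nfxn,kazh] add [upl] -> 7 lines: jrndy yjpm zjeo upl kov nhsxa rag
Final line 4: upl

Answer: upl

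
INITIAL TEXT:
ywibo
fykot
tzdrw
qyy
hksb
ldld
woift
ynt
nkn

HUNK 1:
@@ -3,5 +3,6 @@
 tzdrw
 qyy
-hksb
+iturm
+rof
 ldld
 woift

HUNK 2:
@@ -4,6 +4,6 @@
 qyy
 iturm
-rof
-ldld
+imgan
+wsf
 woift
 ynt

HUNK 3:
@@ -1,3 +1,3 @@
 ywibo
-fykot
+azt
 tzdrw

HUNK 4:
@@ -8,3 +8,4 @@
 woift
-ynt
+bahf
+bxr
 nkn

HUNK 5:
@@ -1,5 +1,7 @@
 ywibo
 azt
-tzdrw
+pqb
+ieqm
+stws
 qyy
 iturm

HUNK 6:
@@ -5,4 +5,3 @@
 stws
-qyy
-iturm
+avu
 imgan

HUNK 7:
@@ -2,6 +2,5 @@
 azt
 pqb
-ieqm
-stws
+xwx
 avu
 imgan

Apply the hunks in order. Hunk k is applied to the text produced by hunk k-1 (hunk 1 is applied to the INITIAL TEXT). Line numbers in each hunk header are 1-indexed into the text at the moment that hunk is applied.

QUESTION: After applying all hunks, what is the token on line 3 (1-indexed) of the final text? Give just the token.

Hunk 1: at line 3 remove [hksb] add [iturm,rof] -> 10 lines: ywibo fykot tzdrw qyy iturm rof ldld woift ynt nkn
Hunk 2: at line 4 remove [rof,ldld] add [imgan,wsf] -> 10 lines: ywibo fykot tzdrw qyy iturm imgan wsf woift ynt nkn
Hunk 3: at line 1 remove [fykot] add [azt] -> 10 lines: ywibo azt tzdrw qyy iturm imgan wsf woift ynt nkn
Hunk 4: at line 8 remove [ynt] add [bahf,bxr] -> 11 lines: ywibo azt tzdrw qyy iturm imgan wsf woift bahf bxr nkn
Hunk 5: at line 1 remove [tzdrw] add [pqb,ieqm,stws] -> 13 lines: ywibo azt pqb ieqm stws qyy iturm imgan wsf woift bahf bxr nkn
Hunk 6: at line 5 remove [qyy,iturm] add [avu] -> 12 lines: ywibo azt pqb ieqm stws avu imgan wsf woift bahf bxr nkn
Hunk 7: at line 2 remove [ieqm,stws] add [xwx] -> 11 lines: ywibo azt pqb xwx avu imgan wsf woift bahf bxr nkn
Final line 3: pqb

Answer: pqb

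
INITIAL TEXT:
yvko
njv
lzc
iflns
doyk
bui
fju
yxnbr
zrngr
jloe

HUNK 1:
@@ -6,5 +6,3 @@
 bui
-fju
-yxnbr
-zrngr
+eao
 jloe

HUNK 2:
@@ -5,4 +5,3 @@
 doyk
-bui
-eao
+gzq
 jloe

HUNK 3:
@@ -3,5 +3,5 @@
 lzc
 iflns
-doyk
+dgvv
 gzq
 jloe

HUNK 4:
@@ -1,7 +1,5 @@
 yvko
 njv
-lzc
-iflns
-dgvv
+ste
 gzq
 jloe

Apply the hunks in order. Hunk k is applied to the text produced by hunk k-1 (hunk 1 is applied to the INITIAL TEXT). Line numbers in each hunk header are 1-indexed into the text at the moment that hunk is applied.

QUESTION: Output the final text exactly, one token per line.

Hunk 1: at line 6 remove [fju,yxnbr,zrngr] add [eao] -> 8 lines: yvko njv lzc iflns doyk bui eao jloe
Hunk 2: at line 5 remove [bui,eao] add [gzq] -> 7 lines: yvko njv lzc iflns doyk gzq jloe
Hunk 3: at line 3 remove [doyk] add [dgvv] -> 7 lines: yvko njv lzc iflns dgvv gzq jloe
Hunk 4: at line 1 remove [lzc,iflns,dgvv] add [ste] -> 5 lines: yvko njv ste gzq jloe

Answer: yvko
njv
ste
gzq
jloe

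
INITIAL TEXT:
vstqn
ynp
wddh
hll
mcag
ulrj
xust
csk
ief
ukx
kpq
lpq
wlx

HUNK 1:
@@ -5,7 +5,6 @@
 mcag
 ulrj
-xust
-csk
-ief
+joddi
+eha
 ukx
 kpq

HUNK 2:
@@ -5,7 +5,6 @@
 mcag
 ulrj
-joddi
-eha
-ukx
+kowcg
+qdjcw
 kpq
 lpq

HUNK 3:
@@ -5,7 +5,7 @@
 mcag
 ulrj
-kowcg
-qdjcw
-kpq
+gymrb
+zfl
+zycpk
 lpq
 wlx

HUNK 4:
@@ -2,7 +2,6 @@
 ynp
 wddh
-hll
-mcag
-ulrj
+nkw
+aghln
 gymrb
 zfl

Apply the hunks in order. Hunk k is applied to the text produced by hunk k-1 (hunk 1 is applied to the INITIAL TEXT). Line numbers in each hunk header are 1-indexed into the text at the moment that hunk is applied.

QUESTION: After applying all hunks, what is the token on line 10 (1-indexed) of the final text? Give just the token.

Answer: wlx

Derivation:
Hunk 1: at line 5 remove [xust,csk,ief] add [joddi,eha] -> 12 lines: vstqn ynp wddh hll mcag ulrj joddi eha ukx kpq lpq wlx
Hunk 2: at line 5 remove [joddi,eha,ukx] add [kowcg,qdjcw] -> 11 lines: vstqn ynp wddh hll mcag ulrj kowcg qdjcw kpq lpq wlx
Hunk 3: at line 5 remove [kowcg,qdjcw,kpq] add [gymrb,zfl,zycpk] -> 11 lines: vstqn ynp wddh hll mcag ulrj gymrb zfl zycpk lpq wlx
Hunk 4: at line 2 remove [hll,mcag,ulrj] add [nkw,aghln] -> 10 lines: vstqn ynp wddh nkw aghln gymrb zfl zycpk lpq wlx
Final line 10: wlx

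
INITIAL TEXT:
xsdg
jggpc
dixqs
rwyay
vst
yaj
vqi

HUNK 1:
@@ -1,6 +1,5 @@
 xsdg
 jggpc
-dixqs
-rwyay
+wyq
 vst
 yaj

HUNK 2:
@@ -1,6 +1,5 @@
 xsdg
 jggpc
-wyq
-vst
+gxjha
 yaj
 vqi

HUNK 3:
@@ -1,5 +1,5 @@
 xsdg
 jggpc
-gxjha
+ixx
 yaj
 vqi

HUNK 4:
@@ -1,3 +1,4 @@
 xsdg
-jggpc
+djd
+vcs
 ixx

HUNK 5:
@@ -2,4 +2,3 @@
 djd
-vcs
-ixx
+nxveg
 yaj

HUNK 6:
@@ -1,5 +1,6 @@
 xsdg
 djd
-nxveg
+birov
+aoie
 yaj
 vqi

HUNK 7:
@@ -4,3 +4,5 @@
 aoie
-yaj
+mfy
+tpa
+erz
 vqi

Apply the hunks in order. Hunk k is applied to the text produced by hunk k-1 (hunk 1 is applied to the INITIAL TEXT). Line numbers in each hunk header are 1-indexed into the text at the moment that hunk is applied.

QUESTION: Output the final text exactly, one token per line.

Hunk 1: at line 1 remove [dixqs,rwyay] add [wyq] -> 6 lines: xsdg jggpc wyq vst yaj vqi
Hunk 2: at line 1 remove [wyq,vst] add [gxjha] -> 5 lines: xsdg jggpc gxjha yaj vqi
Hunk 3: at line 1 remove [gxjha] add [ixx] -> 5 lines: xsdg jggpc ixx yaj vqi
Hunk 4: at line 1 remove [jggpc] add [djd,vcs] -> 6 lines: xsdg djd vcs ixx yaj vqi
Hunk 5: at line 2 remove [vcs,ixx] add [nxveg] -> 5 lines: xsdg djd nxveg yaj vqi
Hunk 6: at line 1 remove [nxveg] add [birov,aoie] -> 6 lines: xsdg djd birov aoie yaj vqi
Hunk 7: at line 4 remove [yaj] add [mfy,tpa,erz] -> 8 lines: xsdg djd birov aoie mfy tpa erz vqi

Answer: xsdg
djd
birov
aoie
mfy
tpa
erz
vqi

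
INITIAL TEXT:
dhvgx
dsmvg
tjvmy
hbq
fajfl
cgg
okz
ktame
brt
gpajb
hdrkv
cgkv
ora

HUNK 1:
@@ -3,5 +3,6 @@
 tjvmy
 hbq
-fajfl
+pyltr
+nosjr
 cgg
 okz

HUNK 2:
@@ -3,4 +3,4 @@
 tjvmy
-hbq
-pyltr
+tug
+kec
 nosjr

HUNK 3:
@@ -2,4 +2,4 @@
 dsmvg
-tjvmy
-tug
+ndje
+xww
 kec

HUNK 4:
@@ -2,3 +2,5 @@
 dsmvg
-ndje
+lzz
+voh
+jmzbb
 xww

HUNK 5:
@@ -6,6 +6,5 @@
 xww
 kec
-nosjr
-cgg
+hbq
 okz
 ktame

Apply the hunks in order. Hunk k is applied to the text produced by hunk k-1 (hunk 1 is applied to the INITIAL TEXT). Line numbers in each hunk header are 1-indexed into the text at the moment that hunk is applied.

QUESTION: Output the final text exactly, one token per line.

Answer: dhvgx
dsmvg
lzz
voh
jmzbb
xww
kec
hbq
okz
ktame
brt
gpajb
hdrkv
cgkv
ora

Derivation:
Hunk 1: at line 3 remove [fajfl] add [pyltr,nosjr] -> 14 lines: dhvgx dsmvg tjvmy hbq pyltr nosjr cgg okz ktame brt gpajb hdrkv cgkv ora
Hunk 2: at line 3 remove [hbq,pyltr] add [tug,kec] -> 14 lines: dhvgx dsmvg tjvmy tug kec nosjr cgg okz ktame brt gpajb hdrkv cgkv ora
Hunk 3: at line 2 remove [tjvmy,tug] add [ndje,xww] -> 14 lines: dhvgx dsmvg ndje xww kec nosjr cgg okz ktame brt gpajb hdrkv cgkv ora
Hunk 4: at line 2 remove [ndje] add [lzz,voh,jmzbb] -> 16 lines: dhvgx dsmvg lzz voh jmzbb xww kec nosjr cgg okz ktame brt gpajb hdrkv cgkv ora
Hunk 5: at line 6 remove [nosjr,cgg] add [hbq] -> 15 lines: dhvgx dsmvg lzz voh jmzbb xww kec hbq okz ktame brt gpajb hdrkv cgkv ora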